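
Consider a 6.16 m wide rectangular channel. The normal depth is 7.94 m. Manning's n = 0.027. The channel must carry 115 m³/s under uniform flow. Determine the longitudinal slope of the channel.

Flow area A = b·y = 6.16 × 7.94 = 48.91 m². Wetted perimeter P = b + 2y = 6.16 + 2×7.94 = 22.04 m.
Hydraulic radius R = A/P = 48.91/22.04 = 2.219 m.
From Manning's equation, S = [nQ / (1 A R^(2/3))]² = [0.027 × 115 / (1 × 48.91 × 2.219^(2/3))]² = 0.00139.

S = 0.00139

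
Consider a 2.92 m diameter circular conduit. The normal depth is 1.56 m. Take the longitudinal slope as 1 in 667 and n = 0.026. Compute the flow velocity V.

V = 1.24 m/s

For a circular section of diameter D = 2.92 m at depth y = 1.56 m, the central angle is θ = 2 arccos(1 − 2y/D) = 3.279 rad. Then A = (D²/8)(θ − sin θ) = 3.64 m² and P = Dθ/2 = 4.787 m.
Hydraulic radius R = A/P = 3.64/4.787 = 0.7604 m.
From Manning's equation, V = (1/n) R^(2/3) S^(1/2) = (1/0.026) × 0.7604^(2/3) × 0.001499^(1/2) = 1.24 m/s.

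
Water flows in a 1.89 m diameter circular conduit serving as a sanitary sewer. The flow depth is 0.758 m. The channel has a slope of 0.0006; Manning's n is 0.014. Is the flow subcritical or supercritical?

subcritical

For a circular section of diameter D = 1.89 m at depth y = 0.758 m, the central angle is θ = 2 arccos(1 − 2y/D) = 2.743 rad. Then A = (D²/8)(θ − sin θ) = 1.052 m² and P = Dθ/2 = 2.592 m.
Hydraulic radius R = A/P = 1.052/2.592 = 0.4057 m.
V = (1/n) R^(2/3) √S = (1/0.014) × 0.4057^(2/3) × √0.0006 = 0.9588 m/s. Hydraulic depth D_h = A/T = 1.052/1.853 = 0.5677 m.
Froude number Fr = V/√(g·D_h) = 0.9588/√(9.81×0.5677) = 0.406, which is less than 1, so the flow is subcritical.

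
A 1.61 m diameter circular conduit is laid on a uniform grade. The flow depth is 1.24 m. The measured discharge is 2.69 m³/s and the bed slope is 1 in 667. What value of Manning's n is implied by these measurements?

n = 0.015

For a circular section of diameter D = 1.61 m at depth y = 1.24 m, the central angle is θ = 2 arccos(1 − 2y/D) = 4.283 rad. Then A = (D²/8)(θ − sin θ) = 1.683 m² and P = Dθ/2 = 3.448 m.
Hydraulic radius R = A/P = 1.683/3.448 = 0.488 m.
Rearranging Manning's equation: n = (1/Q) A R^(2/3) S^(1/2) = (1/2.69) × 1.683 × 0.488^(2/3) × √0.001499 = 0.015.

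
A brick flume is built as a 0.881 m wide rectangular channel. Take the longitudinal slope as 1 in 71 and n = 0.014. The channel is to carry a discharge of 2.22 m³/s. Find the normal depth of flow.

Manning's equation rearranged: A R^(2/3) = nQ / (1·√S) = 0.014 × 2.22 / (√0.01408) = 0.2619.
Trying y = 0.875 m: A R^(2/3) = 0.3401 — too large.
Trying y = 0.709 m: A R^(2/3) = 0.262 — matches.

y_n = 0.709 m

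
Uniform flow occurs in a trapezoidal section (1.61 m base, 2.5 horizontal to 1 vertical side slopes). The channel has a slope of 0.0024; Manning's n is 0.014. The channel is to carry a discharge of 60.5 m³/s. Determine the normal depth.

Manning's equation rearranged: A R^(2/3) = nQ / (1·√S) = 0.014 × 60.5 / (√0.0024) = 17.29.
Trying y = 1.5 m: A R^(2/3) = 7.1 — too small.
Trying y = 2.67 m: A R^(2/3) = 27.47 — too large.
Trying y = 2.2 m: A R^(2/3) = 17.29 — matches.

y_n = 2.2 m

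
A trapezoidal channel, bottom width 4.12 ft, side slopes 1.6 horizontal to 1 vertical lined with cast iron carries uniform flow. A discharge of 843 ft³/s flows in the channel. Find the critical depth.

y_c = 5.89 ft

At critical depth, Q² T / (g A³) = 1, i.e. A³/T = Q²/g = 843²/32.2 = 22070.
Try y = 4.23 ft: A³/T = 5533 — short.
Try y = 7.13 ft: A³/T = 50380 — over.
Try y = 5.89 ft: A³/T = 22100 — matches.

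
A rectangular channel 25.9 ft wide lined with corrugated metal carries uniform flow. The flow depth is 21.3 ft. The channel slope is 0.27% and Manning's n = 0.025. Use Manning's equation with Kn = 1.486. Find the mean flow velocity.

Flow area A = b·y = 25.9 × 21.3 = 551.7 ft². Wetted perimeter P = b + 2y = 25.9 + 2×21.3 = 68.5 ft.
Hydraulic radius R = A/P = 551.7/68.5 = 8.054 ft.
From Manning's equation, V = (1.486/n) R^(2/3) S^(1/2) = (1.486/0.025) × 8.054^(2/3) × 0.0027^(1/2) = 12.4 ft/s.

V = 12.4 ft/s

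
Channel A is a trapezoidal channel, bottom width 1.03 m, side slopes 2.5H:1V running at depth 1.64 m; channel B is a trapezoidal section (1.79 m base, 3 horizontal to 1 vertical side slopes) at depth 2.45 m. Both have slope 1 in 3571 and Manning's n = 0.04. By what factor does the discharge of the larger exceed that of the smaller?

Channel A: With bottom width b = 1.03 m and side slope z = 2.5: A = (b + zy)y = (1.03 + 2.5×1.64)×1.64 = 8.413 m²; P = b + 2y√(1+z²) = 1.03 + 2×1.64×2.693 = 9.862 m. Hydraulic radius R = A/P = 8.413/9.862 = 0.8531 m. Q_A = (1/0.04)·8.413·0.8531^(2/3)·√0.00028 = 3.166 m³/s.
Channel B: With bottom width b = 1.79 m and side slope z = 3: A = (b + zy)y = (1.79 + 3×2.45)×2.45 = 22.39 m²; P = b + 2y√(1+z²) = 1.79 + 2×2.45×3.162 = 17.29 m. Hydraulic radius R = A/P = 22.39/17.29 = 1.296 m. Q_B = (1/0.04)·22.39·1.296^(2/3)·√0.00028 = 11.13 m³/s.
The larger discharge is 11.13 m³/s and the smaller is 3.166 m³/s; the ratio is 3.52.

3.52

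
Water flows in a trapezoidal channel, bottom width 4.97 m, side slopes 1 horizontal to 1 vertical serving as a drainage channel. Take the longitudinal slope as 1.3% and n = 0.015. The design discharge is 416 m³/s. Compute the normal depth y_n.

y_n = 3.79 m

Manning's equation rearranged: A R^(2/3) = nQ / (1·√S) = 0.015 × 416 / (√0.013) = 54.73.
At y = 4.78 m: A R^(2/3) = 86.32 — too large.
At y = 2.82 m: A R^(2/3) = 31.25 — too small.
At y = 3.79 m: A R^(2/3) = 54.72 — ≈ 54.73.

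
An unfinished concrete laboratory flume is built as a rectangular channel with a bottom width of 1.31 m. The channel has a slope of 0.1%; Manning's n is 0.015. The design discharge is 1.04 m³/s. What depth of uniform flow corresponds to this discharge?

y_n = 0.757 m

Manning's equation rearranged: A R^(2/3) = nQ / (1·√S) = 0.015 × 1.04 / (√0.001) = 0.4933.
Try y = 0.864 m: A R^(2/3) = 0.586 — high.
Try y = 0.525 m: A R^(2/3) = 0.3023 — low.
Try y = 0.757 m: A R^(2/3) = 0.4936 — close enough.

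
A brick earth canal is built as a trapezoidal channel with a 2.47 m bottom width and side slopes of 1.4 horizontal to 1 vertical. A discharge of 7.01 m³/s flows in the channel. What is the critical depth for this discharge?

At critical depth, Q² T / (g A³) = 1, i.e. A³/T = Q²/g = 7.01²/9.81 = 5.009.
At y = 0.999 m: A³/T = 10.96 — too large.
At y = 0.62 m: A³/T = 2.107 — too small.
At y = 0.799 m: A³/T = 5.008 — close enough.

y_c = 0.799 m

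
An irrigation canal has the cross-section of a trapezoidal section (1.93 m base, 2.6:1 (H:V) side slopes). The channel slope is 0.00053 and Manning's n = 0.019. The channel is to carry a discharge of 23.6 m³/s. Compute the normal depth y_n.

Manning's equation rearranged: A R^(2/3) = nQ / (1·√S) = 0.019 × 23.6 / (√0.00053) = 19.48.
At y = 1.54 m: A R^(2/3) = 8.325 — short.
At y = 2.23 m: A R^(2/3) = 19.47 — close enough.

y_n = 2.23 m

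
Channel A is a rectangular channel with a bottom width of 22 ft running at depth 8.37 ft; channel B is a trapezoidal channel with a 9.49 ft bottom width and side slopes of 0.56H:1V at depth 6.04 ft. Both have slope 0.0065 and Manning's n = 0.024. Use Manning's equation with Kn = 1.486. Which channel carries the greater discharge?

channel A

Channel A: Flow area A = b·y = 22 × 8.37 = 184.1 ft². Wetted perimeter P = b + 2y = 22 + 2×8.37 = 38.74 ft. Hydraulic radius R = A/P = 184.1/38.74 = 4.753 ft. Q_A = (1.486/0.024)·184.1·4.753^(2/3)·√0.0065 = 2599 ft³/s.
Channel B: With bottom width b = 9.49 ft and side slope z = 0.56: A = (b + zy)y = (9.49 + 0.56×6.04)×6.04 = 77.75 ft²; P = b + 2y√(1+z²) = 9.49 + 2×6.04×1.146 = 23.34 ft. Hydraulic radius R = A/P = 77.75/23.34 = 3.332 ft. Q_B = (1.486/0.024)·77.75·3.332^(2/3)·√0.0065 = 865.8 ft³/s.
Q_A = 2599 ft³/s vs Q_B = 865.8 ft³/s, so channel A carries more.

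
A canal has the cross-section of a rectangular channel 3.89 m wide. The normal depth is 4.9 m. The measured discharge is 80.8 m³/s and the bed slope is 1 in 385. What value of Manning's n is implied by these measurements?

Flow area A = b·y = 3.89 × 4.9 = 19.06 m². Wetted perimeter P = b + 2y = 3.89 + 2×4.9 = 13.69 m.
Hydraulic radius R = A/P = 19.06/13.69 = 1.392 m.
Rearranging Manning's equation: n = (1/Q) A R^(2/3) S^(1/2) = (1/80.8) × 19.06 × 1.392^(2/3) × √0.002597 = 0.015.

n = 0.015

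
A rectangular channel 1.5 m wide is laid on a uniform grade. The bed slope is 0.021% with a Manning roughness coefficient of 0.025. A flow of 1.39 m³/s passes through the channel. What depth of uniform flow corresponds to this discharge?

Manning's equation rearranged: A R^(2/3) = nQ / (1·√S) = 0.025 × 1.39 / (√0.00021) = 2.398.
Try y = 1.65 m: A R^(2/3) = 1.591 — low.
Try y = 2.93 m: A R^(2/3) = 3.117 — high.
Try y = 2.33 m: A R^(2/3) = 2.395 — close enough.

y_n = 2.33 m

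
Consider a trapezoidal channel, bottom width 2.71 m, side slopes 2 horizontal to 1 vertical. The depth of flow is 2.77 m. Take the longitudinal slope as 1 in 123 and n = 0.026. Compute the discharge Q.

With bottom width b = 2.71 m and side slope z = 2: A = (b + zy)y = (2.71 + 2×2.77)×2.77 = 22.85 m²; P = b + 2y√(1+z²) = 2.71 + 2×2.77×2.236 = 15.1 m.
Hydraulic radius R = A/P = 22.85/15.1 = 1.514 m.
Manning's equation: Q = (1/n) A R^(2/3) S^(1/2) = (1/0.026) × 22.85 × 1.514^(2/3) × 0.00813^(1/2) = 104 m³/s.

Q = 104 m³/s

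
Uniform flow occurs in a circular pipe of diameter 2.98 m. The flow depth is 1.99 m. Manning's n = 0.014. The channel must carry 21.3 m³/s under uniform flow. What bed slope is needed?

For a circular section of diameter D = 2.98 m at depth y = 1.99 m, the central angle is θ = 2 arccos(1 − 2y/D) = 3.826 rad. Then A = (D²/8)(θ − sin θ) = 4.949 m² and P = Dθ/2 = 5.701 m.
Hydraulic radius R = A/P = 4.949/5.701 = 0.8681 m.
From Manning's equation, S = [nQ / (1 A R^(2/3))]² = [0.014 × 21.3 / (1 × 4.949 × 0.8681^(2/3))]² = 0.00438.

S = 0.00438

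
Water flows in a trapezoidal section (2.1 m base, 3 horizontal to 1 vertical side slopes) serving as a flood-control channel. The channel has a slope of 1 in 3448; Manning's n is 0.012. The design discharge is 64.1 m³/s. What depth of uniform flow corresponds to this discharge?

Manning's equation rearranged: A R^(2/3) = nQ / (1·√S) = 0.012 × 64.1 / (√0.00029) = 45.17.
Try y = 2.42 m: A R^(2/3) = 27 — short.
Try y = 3 m: A R^(2/3) = 45.18 — matches.

y_n = 3 m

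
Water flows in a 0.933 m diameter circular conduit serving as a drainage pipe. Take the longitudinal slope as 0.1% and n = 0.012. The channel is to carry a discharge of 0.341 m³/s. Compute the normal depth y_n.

Manning's equation rearranged: A R^(2/3) = nQ / (1·√S) = 0.012 × 0.341 / (√0.001) = 0.1294.
At y = 0.389 m: A R^(2/3) = 0.09414 — too small.
At y = 0.546 m: A R^(2/3) = 0.1675 — too large.
At y = 0.466 m: A R^(2/3) = 0.1293 — matches.

y_n = 0.466 m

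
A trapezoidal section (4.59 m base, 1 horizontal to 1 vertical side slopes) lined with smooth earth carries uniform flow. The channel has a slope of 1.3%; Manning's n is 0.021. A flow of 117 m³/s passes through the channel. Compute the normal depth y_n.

y_n = 2.39 m

Manning's equation rearranged: A R^(2/3) = nQ / (1·√S) = 0.021 × 117 / (√0.013) = 21.55.
Try y = 1.89 m: A R^(2/3) = 14.08 — low.
Try y = 2.93 m: A R^(2/3) = 31.52 — high.
Try y = 2.39 m: A R^(2/3) = 21.57 — matches.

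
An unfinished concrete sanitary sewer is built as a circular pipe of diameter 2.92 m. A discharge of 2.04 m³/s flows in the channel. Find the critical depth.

At critical depth, Q² T / (g A³) = 1, i.e. A³/T = Q²/g = 2.04²/9.81 = 0.4242.
Try y = 0.53 m: A³/T = 0.2536 — short.
Try y = 0.67 m: A³/T = 0.635 — over.
Try y = 0.604 m: A³/T = 0.4233 — ≈ 0.4242.

y_c = 0.604 m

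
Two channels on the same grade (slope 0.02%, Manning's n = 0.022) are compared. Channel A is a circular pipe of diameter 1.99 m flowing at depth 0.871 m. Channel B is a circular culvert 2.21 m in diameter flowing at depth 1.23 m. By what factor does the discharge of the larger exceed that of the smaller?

1.99

Channel A: For a circular section of diameter D = 1.99 m at depth y = 0.871 m, the central angle is θ = 2 arccos(1 − 2y/D) = 2.892 rad. Then A = (D²/8)(θ − sin θ) = 1.309 m² and P = Dθ/2 = 2.877 m. Hydraulic radius R = A/P = 1.309/2.877 = 0.455 m. Q_A = (1/0.022)·1.309·0.455^(2/3)·√0.0002 = 0.4978 m³/s.
Channel B: For a circular section of diameter D = 2.21 m at depth y = 1.23 m, the central angle is θ = 2 arccos(1 − 2y/D) = 3.368 rad. Then A = (D²/8)(θ − sin θ) = 2.194 m² and P = Dθ/2 = 3.722 m. Hydraulic radius R = A/P = 2.194/3.722 = 0.5894 m. Q_B = (1/0.022)·2.194·0.5894^(2/3)·√0.0002 = 0.9913 m³/s.
The larger discharge is 0.9913 m³/s and the smaller is 0.4978 m³/s; the ratio is 1.99.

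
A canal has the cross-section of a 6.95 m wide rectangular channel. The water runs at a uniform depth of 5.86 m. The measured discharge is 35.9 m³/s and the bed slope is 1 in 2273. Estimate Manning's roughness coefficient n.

n = 0.04

Flow area A = b·y = 6.95 × 5.86 = 40.73 m². Wetted perimeter P = b + 2y = 6.95 + 2×5.86 = 18.67 m.
Hydraulic radius R = A/P = 40.73/18.67 = 2.181 m.
Rearranging Manning's equation: n = (1/Q) A R^(2/3) S^(1/2) = (1/35.9) × 40.73 × 2.181^(2/3) × √0.0004399 = 0.04.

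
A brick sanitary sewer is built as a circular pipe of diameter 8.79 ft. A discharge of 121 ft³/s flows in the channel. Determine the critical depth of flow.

At critical depth, Q² T / (g A³) = 1, i.e. A³/T = Q²/g = 121²/32.2 = 454.7.
At y = 2.98 ft: A³/T = 715.1 — over.
At y = 2.17 ft: A³/T = 208.8 — short.
At y = 2.65 ft: A³/T = 454.1 — ≈ 454.7.

y_c = 2.65 ft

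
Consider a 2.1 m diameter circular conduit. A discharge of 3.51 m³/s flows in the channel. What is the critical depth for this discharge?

At critical depth, Q² T / (g A³) = 1, i.e. A³/T = Q²/g = 3.51²/9.81 = 1.256.
At y = 0.711 m: A³/T = 0.5538 — low.
At y = 1.11 m: A³/T = 3.058 — high.
At y = 0.88 m: A³/T = 1.258 — matches.

y_c = 0.88 m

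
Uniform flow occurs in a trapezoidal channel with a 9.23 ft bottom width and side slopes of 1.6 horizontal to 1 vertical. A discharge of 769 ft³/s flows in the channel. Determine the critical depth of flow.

At critical depth, Q² T / (g A³) = 1, i.e. A³/T = Q²/g = 769²/32.2 = 18370.
Try y = 3.54 ft: A³/T = 7130 — short.
Try y = 5.22 ft: A³/T = 29810 — over.
Try y = 4.59 ft: A³/T = 18410 — close enough.

y_c = 4.59 ft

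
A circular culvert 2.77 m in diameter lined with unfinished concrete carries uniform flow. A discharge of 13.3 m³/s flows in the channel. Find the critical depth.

At critical depth, Q² T / (g A³) = 1, i.e. A³/T = Q²/g = 13.3²/9.81 = 18.03.
At y = 1.45 m: A³/T = 11.77 — too small.
At y = 1.62 m: A³/T = 17.97 — ≈ 18.03.

y_c = 1.62 m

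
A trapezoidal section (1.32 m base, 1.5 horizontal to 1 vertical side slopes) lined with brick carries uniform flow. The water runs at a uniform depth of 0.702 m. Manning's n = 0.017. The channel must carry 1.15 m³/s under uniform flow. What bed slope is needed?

S = 0.000421

With bottom width b = 1.32 m and side slope z = 1.5: A = (b + zy)y = (1.32 + 1.5×0.702)×0.702 = 1.666 m²; P = b + 2y√(1+z²) = 1.32 + 2×0.702×1.803 = 3.851 m.
Hydraulic radius R = A/P = 1.666/3.851 = 0.4326 m.
From Manning's equation, S = [nQ / (1 A R^(2/3))]² = [0.017 × 1.15 / (1 × 1.666 × 0.4326^(2/3))]² = 0.000421.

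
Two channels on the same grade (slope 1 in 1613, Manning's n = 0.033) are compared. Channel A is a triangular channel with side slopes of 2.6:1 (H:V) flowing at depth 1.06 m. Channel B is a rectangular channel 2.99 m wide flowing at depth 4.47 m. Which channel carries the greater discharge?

channel B

Channel A: For a triangular section with side slope z = 2.6: A = zy² = 2.6×1.06² = 2.921 m²; P = 2y√(1+z²) = 2×1.06×2.786 = 5.906 m. Hydraulic radius R = A/P = 2.921/5.906 = 0.4947 m. Q_A = (1/0.033)·2.921·0.4947^(2/3)·√0.00062 = 1.379 m³/s.
Channel B: Flow area A = b·y = 2.99 × 4.47 = 13.37 m². Wetted perimeter P = b + 2y = 2.99 + 2×4.47 = 11.93 m. Hydraulic radius R = A/P = 13.37/11.93 = 1.12 m. Q_B = (1/0.033)·13.37·1.12^(2/3)·√0.00062 = 10.88 m³/s.
Q_A = 1.379 m³/s vs Q_B = 10.88 m³/s, so channel B carries more.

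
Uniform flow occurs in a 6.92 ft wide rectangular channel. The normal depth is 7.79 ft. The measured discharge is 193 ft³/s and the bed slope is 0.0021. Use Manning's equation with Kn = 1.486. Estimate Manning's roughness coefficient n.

Flow area A = b·y = 6.92 × 7.79 = 53.91 ft². Wetted perimeter P = b + 2y = 6.92 + 2×7.79 = 22.5 ft.
Hydraulic radius R = A/P = 53.91/22.5 = 2.396 ft.
Rearranging Manning's equation: n = (1.486/Q) A R^(2/3) S^(1/2) = (1.486/193) × 53.91 × 2.396^(2/3) × √0.0021 = 0.0341.

n = 0.0341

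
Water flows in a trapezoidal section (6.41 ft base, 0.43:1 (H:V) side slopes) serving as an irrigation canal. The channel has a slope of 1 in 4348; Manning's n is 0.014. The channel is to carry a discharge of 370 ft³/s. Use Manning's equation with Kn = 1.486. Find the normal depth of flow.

Manning's equation rearranged: A R^(2/3) = nQ / (1.486·√S) = 0.014 × 370 / (1.486 × √0.00023) = 229.9.
Try y = 10.8 ft: A R^(2/3) = 300.3 — too large.
Try y = 7.65 ft: A R^(2/3) = 161.7 — too small.
Try y = 9.33 ft: A R^(2/3) = 230 — matches.

y_n = 9.33 ft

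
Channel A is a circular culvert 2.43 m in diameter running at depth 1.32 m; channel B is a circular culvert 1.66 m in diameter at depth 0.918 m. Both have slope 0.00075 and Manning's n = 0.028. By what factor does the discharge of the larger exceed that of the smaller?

Channel A: For a circular section of diameter D = 2.43 m at depth y = 1.32 m, the central angle is θ = 2 arccos(1 − 2y/D) = 3.315 rad. Then A = (D²/8)(θ − sin θ) = 2.574 m² and P = Dθ/2 = 4.027 m. Hydraulic radius R = A/P = 2.574/4.027 = 0.6391 m. Q_A = (1/0.028)·2.574·0.6391^(2/3)·√0.00075 = 1.868 m³/s.
Channel B: For a circular section of diameter D = 1.66 m at depth y = 0.918 m, the central angle is θ = 2 arccos(1 − 2y/D) = 3.354 rad. Then A = (D²/8)(θ − sin θ) = 1.228 m² and P = Dθ/2 = 2.784 m. Hydraulic radius R = A/P = 1.228/2.784 = 0.4411 m. Q_B = (1/0.028)·1.228·0.4411^(2/3)·√0.00075 = 0.6959 m³/s.
The larger discharge is 1.868 m³/s and the smaller is 0.6959 m³/s; the ratio is 2.68.

2.68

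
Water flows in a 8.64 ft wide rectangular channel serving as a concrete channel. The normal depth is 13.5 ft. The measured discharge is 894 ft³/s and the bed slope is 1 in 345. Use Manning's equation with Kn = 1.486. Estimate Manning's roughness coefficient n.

n = 0.023

Flow area A = b·y = 8.64 × 13.5 = 116.6 ft². Wetted perimeter P = b + 2y = 8.64 + 2×13.5 = 35.64 ft.
Hydraulic radius R = A/P = 116.6/35.64 = 3.273 ft.
Rearranging Manning's equation: n = (1.486/Q) A R^(2/3) S^(1/2) = (1.486/894) × 116.6 × 3.273^(2/3) × √0.002899 = 0.023.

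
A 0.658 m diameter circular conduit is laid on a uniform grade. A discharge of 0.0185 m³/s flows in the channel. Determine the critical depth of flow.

y_c = 0.0828 m

At critical depth, Q² T / (g A³) = 1, i.e. A³/T = Q²/g = 0.0185²/9.81 = 0.00003489.
Try y = 0.1 m: A³/T = 0.00007332 — over.
Try y = 0.0657 m: A³/T = 0.00001396 — short.
Try y = 0.0828 m: A³/T = 0.00003483 — matches.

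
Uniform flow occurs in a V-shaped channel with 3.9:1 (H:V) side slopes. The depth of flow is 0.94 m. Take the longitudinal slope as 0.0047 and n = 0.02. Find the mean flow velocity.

V = 2.03 m/s

For a triangular section with side slope z = 3.9: A = zy² = 3.9×0.94² = 3.446 m²; P = 2y√(1+z²) = 2×0.94×4.026 = 7.569 m.
Hydraulic radius R = A/P = 3.446/7.569 = 0.4553 m.
From Manning's equation, V = (1/n) R^(2/3) S^(1/2) = (1/0.02) × 0.4553^(2/3) × 0.0047^(1/2) = 2.03 m/s.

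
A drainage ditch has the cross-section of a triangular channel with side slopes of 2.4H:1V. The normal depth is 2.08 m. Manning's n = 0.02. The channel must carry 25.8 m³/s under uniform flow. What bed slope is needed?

For a triangular section with side slope z = 2.4: A = zy² = 2.4×2.08² = 10.38 m²; P = 2y√(1+z²) = 2×2.08×2.6 = 10.82 m.
Hydraulic radius R = A/P = 10.38/10.82 = 0.96 m.
From Manning's equation, S = [nQ / (1 A R^(2/3))]² = [0.02 × 25.8 / (1 × 10.38 × 0.96^(2/3))]² = 0.00261.

S = 0.00261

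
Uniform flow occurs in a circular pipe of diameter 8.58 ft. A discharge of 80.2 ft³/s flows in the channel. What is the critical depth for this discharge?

y_c = 2.16 ft

At critical depth, Q² T / (g A³) = 1, i.e. A³/T = Q²/g = 80.2²/32.2 = 199.8.
At y = 1.79 ft: A³/T = 95.88 — too small.
At y = 2.57 ft: A³/T = 392.4 — too large.
At y = 2.16 ft: A³/T = 199.7 — ≈ 199.8.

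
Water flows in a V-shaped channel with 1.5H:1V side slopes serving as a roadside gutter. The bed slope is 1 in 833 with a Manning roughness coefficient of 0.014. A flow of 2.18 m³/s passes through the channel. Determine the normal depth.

Manning's equation rearranged: A R^(2/3) = nQ / (1·√S) = 0.014 × 2.18 / (√0.0012) = 0.8809.
Trying y = 0.723 m: A R^(2/3) = 0.352 — low.
Trying y = 1.02 m: A R^(2/3) = 0.8813 — close enough.

y_n = 1.02 m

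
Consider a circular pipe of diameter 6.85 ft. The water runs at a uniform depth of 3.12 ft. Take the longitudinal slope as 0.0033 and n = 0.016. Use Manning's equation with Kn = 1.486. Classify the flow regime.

For a circular section of diameter D = 6.85 ft at depth y = 3.12 ft, the central angle is θ = 2 arccos(1 − 2y/D) = 2.963 rad. Then A = (D²/8)(θ − sin θ) = 16.34 ft² and P = Dθ/2 = 10.15 ft.
Hydraulic radius R = A/P = 16.34/10.15 = 1.61 ft.
V = (1.486/n) R^(2/3) √S = (1.486/0.016) × 1.61^(2/3) × √0.0033 = 7.329 ft/s. Hydraulic depth D_h = A/T = 16.34/6.823 = 2.395 ft.
Froude number Fr = V/√(g·D_h) = 7.329/√(32.2×2.395) = 0.835, which is less than 1, so the flow is subcritical.

subcritical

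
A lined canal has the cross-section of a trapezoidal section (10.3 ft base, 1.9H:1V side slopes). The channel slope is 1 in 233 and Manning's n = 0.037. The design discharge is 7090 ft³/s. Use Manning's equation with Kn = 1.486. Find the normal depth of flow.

y_n = 16.1 ft

Manning's equation rearranged: A R^(2/3) = nQ / (1.486·√S) = 0.037 × 7090 / (1.486 × √0.004292) = 2695.
Trying y = 13.1 ft: A R^(2/3) = 1675 — short.
Trying y = 17.4 ft: A R^(2/3) = 3234 — over.
Trying y = 16.1 ft: A R^(2/3) = 2696 — close enough.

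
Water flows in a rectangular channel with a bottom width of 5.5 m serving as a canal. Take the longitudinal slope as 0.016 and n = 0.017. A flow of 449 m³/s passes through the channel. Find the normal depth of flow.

y_n = 6.98 m

Manning's equation rearranged: A R^(2/3) = nQ / (1·√S) = 0.017 × 449 / (√0.016) = 60.34.
Try y = 4.88 m: A R^(2/3) = 39.11 — short.
Try y = 7.72 m: A R^(2/3) = 68.02 — over.
Try y = 6.98 m: A R^(2/3) = 60.39 — close enough.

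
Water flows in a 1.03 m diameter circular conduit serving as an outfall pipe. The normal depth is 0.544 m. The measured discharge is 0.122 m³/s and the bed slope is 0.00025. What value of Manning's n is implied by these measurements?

For a circular section of diameter D = 1.03 m at depth y = 0.544 m, the central angle is θ = 2 arccos(1 − 2y/D) = 3.254 rad. Then A = (D²/8)(θ − sin θ) = 0.4465 m² and P = Dθ/2 = 1.676 m.
Hydraulic radius R = A/P = 0.4465/1.676 = 0.2664 m.
Rearranging Manning's equation: n = (1/Q) A R^(2/3) S^(1/2) = (1/0.122) × 0.4465 × 0.2664^(2/3) × √0.00025 = 0.024.

n = 0.024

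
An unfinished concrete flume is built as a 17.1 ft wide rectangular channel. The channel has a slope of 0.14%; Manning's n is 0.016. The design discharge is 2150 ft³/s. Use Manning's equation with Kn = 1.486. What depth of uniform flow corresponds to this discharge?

Manning's equation rearranged: A R^(2/3) = nQ / (1.486·√S) = 0.016 × 2150 / (1.486 × √0.0014) = 618.7.
Try y = 14.1 ft: A R^(2/3) = 735 — too large.
Try y = 8.46 ft: A R^(2/3) = 379.7 — too small.
Try y = 12.3 ft: A R^(2/3) = 618.6 — close enough.

y_n = 12.3 ft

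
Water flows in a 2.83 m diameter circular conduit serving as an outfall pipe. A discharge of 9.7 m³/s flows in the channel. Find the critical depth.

y_c = 1.37 m

At critical depth, Q² T / (g A³) = 1, i.e. A³/T = Q²/g = 9.7²/9.81 = 9.591.
Try y = 0.948 m: A³/T = 2.362 — short.
Try y = 1.37 m: A³/T = 9.716 — ≈ 9.591.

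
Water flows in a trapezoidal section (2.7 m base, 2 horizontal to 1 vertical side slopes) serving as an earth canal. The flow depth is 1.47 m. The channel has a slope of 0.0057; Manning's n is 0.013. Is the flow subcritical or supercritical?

With bottom width b = 2.7 m and side slope z = 2: A = (b + zy)y = (2.7 + 2×1.47)×1.47 = 8.291 m²; P = b + 2y√(1+z²) = 2.7 + 2×1.47×2.236 = 9.274 m.
Hydraulic radius R = A/P = 8.291/9.274 = 0.894 m.
V = (1/n) R^(2/3) √S = (1/0.013) × 0.894^(2/3) × √0.0057 = 5.389 m/s. Hydraulic depth D_h = A/T = 8.291/8.58 = 0.9663 m.
Froude number Fr = V/√(g·D_h) = 5.389/√(9.81×0.9663) = 1.75, which is greater than 1, so the flow is supercritical.

supercritical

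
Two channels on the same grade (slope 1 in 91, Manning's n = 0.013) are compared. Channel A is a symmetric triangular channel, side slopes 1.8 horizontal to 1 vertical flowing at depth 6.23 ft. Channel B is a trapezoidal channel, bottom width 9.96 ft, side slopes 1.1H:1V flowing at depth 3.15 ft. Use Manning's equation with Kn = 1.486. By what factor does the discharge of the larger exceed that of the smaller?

1.91

Channel A: For a triangular section with side slope z = 1.8: A = zy² = 1.8×6.23² = 69.86 ft²; P = 2y√(1+z²) = 2×6.23×2.059 = 25.66 ft. Hydraulic radius R = A/P = 69.86/25.66 = 2.723 ft. Q_A = (1.486/0.013)·69.86·2.723^(2/3)·√0.01099 = 1632 ft³/s.
Channel B: With bottom width b = 9.96 ft and side slope z = 1.1: A = (b + zy)y = (9.96 + 1.1×3.15)×3.15 = 42.29 ft²; P = b + 2y√(1+z²) = 9.96 + 2×3.15×1.487 = 19.33 ft. Hydraulic radius R = A/P = 42.29/19.33 = 2.188 ft. Q_B = (1.486/0.013)·42.29·2.188^(2/3)·√0.01099 = 854.1 ft³/s.
The larger discharge is 1632 ft³/s and the smaller is 854.1 ft³/s; the ratio is 1.91.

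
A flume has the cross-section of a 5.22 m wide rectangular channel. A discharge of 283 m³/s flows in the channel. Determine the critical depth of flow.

y_c = 6.69 m

For a rectangular channel, critical depth y_c = (q²/g)^(1/3) where q = Q/b = 283/5.22 = 54.21 m²/s.
So y_c = (54.21²/9.81)^(1/3) = 6.69 m.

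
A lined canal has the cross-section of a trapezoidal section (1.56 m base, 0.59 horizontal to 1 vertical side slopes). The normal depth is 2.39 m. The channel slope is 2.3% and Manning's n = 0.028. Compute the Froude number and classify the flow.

supercritical

With bottom width b = 1.56 m and side slope z = 0.59: A = (b + zy)y = (1.56 + 0.59×2.39)×2.39 = 7.099 m²; P = b + 2y√(1+z²) = 1.56 + 2×2.39×1.161 = 7.11 m.
Hydraulic radius R = A/P = 7.099/7.11 = 0.9984 m.
V = (1/n) R^(2/3) √S = (1/0.028) × 0.9984^(2/3) × √0.023 = 5.411 m/s. Hydraulic depth D_h = A/T = 7.099/4.38 = 1.621 m.
Froude number Fr = V/√(g·D_h) = 5.411/√(9.81×1.621) = 1.36, which is greater than 1, so the flow is supercritical.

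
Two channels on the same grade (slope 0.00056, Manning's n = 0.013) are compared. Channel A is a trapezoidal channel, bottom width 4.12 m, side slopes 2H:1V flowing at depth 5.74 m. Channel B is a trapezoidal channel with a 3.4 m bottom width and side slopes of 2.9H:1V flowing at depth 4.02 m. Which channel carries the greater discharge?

channel A

Channel A: With bottom width b = 4.12 m and side slope z = 2: A = (b + zy)y = (4.12 + 2×5.74)×5.74 = 89.54 m²; P = b + 2y√(1+z²) = 4.12 + 2×5.74×2.236 = 29.79 m. Hydraulic radius R = A/P = 89.54/29.79 = 3.006 m. Q_A = (1/0.013)·89.54·3.006^(2/3)·√0.00056 = 339.5 m³/s.
Channel B: With bottom width b = 3.4 m and side slope z = 2.9: A = (b + zy)y = (3.4 + 2.9×4.02)×4.02 = 60.53 m²; P = b + 2y√(1+z²) = 3.4 + 2×4.02×3.068 = 28.06 m. Hydraulic radius R = A/P = 60.53/28.06 = 2.157 m. Q_B = (1/0.013)·60.53·2.157^(2/3)·√0.00056 = 184 m³/s.
Q_A = 339.5 m³/s vs Q_B = 184 m³/s, so channel A carries more.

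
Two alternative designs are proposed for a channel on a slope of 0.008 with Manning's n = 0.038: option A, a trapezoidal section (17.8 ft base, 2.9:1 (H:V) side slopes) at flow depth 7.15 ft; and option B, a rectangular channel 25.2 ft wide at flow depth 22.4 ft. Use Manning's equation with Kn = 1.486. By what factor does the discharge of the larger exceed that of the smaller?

3.04

Channel A: With bottom width b = 17.8 ft and side slope z = 2.9: A = (b + zy)y = (17.8 + 2.9×7.15)×7.15 = 275.5 ft²; P = b + 2y√(1+z²) = 17.8 + 2×7.15×3.068 = 61.67 ft. Hydraulic radius R = A/P = 275.5/61.67 = 4.468 ft. Q_A = (1.486/0.038)·275.5·4.468^(2/3)·√0.008 = 2614 ft³/s.
Channel B: Flow area A = b·y = 25.2 × 22.4 = 564.5 ft². Wetted perimeter P = b + 2y = 25.2 + 2×22.4 = 70 ft. Hydraulic radius R = A/P = 564.5/70 = 8.064 ft. Q_B = (1.486/0.038)·564.5·8.064^(2/3)·√0.008 = 7940 ft³/s.
The larger discharge is 7940 ft³/s and the smaller is 2614 ft³/s; the ratio is 3.04.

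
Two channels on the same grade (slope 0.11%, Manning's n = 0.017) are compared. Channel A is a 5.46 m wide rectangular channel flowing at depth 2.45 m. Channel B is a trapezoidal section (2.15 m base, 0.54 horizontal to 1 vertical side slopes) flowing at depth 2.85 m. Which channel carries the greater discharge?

Channel A: Flow area A = b·y = 5.46 × 2.45 = 13.38 m². Wetted perimeter P = b + 2y = 5.46 + 2×2.45 = 10.36 m. Hydraulic radius R = A/P = 13.38/10.36 = 1.291 m. Q_A = (1/0.017)·13.38·1.291^(2/3)·√0.0011 = 30.95 m³/s.
Channel B: With bottom width b = 2.15 m and side slope z = 0.54: A = (b + zy)y = (2.15 + 0.54×2.85)×2.85 = 10.51 m²; P = b + 2y√(1+z²) = 2.15 + 2×2.85×1.136 = 8.628 m. Hydraulic radius R = A/P = 10.51/8.628 = 1.219 m. Q_B = (1/0.017)·10.51·1.219^(2/3)·√0.0011 = 23.4 m³/s.
Q_A = 30.95 m³/s vs Q_B = 23.4 m³/s, so channel A carries more.

channel A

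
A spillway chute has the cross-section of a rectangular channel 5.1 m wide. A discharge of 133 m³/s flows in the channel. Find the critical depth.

y_c = 4.11 m

For a rectangular channel, critical depth y_c = (q²/g)^(1/3) where q = Q/b = 133/5.1 = 26.08 m²/s.
So y_c = (26.08²/9.81)^(1/3) = 4.11 m.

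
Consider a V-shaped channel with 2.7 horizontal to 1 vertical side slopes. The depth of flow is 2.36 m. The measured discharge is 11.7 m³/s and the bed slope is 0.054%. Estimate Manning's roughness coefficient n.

n = 0.032

For a triangular section with side slope z = 2.7: A = zy² = 2.7×2.36² = 15.04 m²; P = 2y√(1+z²) = 2×2.36×2.879 = 13.59 m.
Hydraulic radius R = A/P = 15.04/13.59 = 1.107 m.
Rearranging Manning's equation: n = (1/Q) A R^(2/3) S^(1/2) = (1/11.7) × 15.04 × 1.107^(2/3) × √0.00054 = 0.032.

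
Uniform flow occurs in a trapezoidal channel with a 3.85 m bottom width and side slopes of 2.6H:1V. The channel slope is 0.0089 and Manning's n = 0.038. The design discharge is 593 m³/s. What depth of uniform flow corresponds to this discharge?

Manning's equation rearranged: A R^(2/3) = nQ / (1·√S) = 0.038 × 593 / (√0.0089) = 238.9.
Trying y = 5.02 m: A R^(2/3) = 163.2 — short.
Trying y = 5.89 m: A R^(2/3) = 238.9 — ≈ 238.9.

y_n = 5.89 m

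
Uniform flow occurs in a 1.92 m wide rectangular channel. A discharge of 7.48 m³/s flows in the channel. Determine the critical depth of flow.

y_c = 1.16 m

For a rectangular channel, critical depth y_c = (q²/g)^(1/3) where q = Q/b = 7.48/1.92 = 3.896 m²/s.
So y_c = (3.896²/9.81)^(1/3) = 1.16 m.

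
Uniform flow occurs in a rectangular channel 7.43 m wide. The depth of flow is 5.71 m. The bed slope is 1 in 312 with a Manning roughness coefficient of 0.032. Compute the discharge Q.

Q = 129 m³/s

Flow area A = b·y = 7.43 × 5.71 = 42.43 m². Wetted perimeter P = b + 2y = 7.43 + 2×5.71 = 18.85 m.
Hydraulic radius R = A/P = 42.43/18.85 = 2.251 m.
Manning's equation: Q = (1/n) A R^(2/3) S^(1/2) = (1/0.032) × 42.43 × 2.251^(2/3) × 0.003205^(1/2) = 129 m³/s.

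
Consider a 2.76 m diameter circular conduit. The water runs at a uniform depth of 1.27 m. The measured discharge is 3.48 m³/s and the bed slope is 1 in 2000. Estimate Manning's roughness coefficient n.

For a circular section of diameter D = 2.76 m at depth y = 1.27 m, the central angle is θ = 2 arccos(1 − 2y/D) = 2.982 rad. Then A = (D²/8)(θ − sin θ) = 2.688 m² and P = Dθ/2 = 4.115 m.
Hydraulic radius R = A/P = 2.688/4.115 = 0.6532 m.
Rearranging Manning's equation: n = (1/Q) A R^(2/3) S^(1/2) = (1/3.48) × 2.688 × 0.6532^(2/3) × √0.0005 = 0.013.

n = 0.013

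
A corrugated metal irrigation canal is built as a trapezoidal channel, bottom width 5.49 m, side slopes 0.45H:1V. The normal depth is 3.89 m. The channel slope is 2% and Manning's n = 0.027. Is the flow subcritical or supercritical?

With bottom width b = 5.49 m and side slope z = 0.45: A = (b + zy)y = (5.49 + 0.45×3.89)×3.89 = 28.17 m²; P = b + 2y√(1+z²) = 5.49 + 2×3.89×1.097 = 14.02 m.
Hydraulic radius R = A/P = 28.17/14.02 = 2.009 m.
V = (1/n) R^(2/3) √S = (1/0.027) × 2.009^(2/3) × √0.02 = 8.339 m/s. Hydraulic depth D_h = A/T = 28.17/8.991 = 3.133 m.
Froude number Fr = V/√(g·D_h) = 8.339/√(9.81×3.133) = 1.5, which is greater than 1, so the flow is supercritical.

supercritical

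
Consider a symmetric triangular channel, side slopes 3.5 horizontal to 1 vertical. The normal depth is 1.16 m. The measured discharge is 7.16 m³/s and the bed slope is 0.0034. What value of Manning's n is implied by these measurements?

n = 0.026

For a triangular section with side slope z = 3.5: A = zy² = 3.5×1.16² = 4.71 m²; P = 2y√(1+z²) = 2×1.16×3.64 = 8.445 m.
Hydraulic radius R = A/P = 4.71/8.445 = 0.5577 m.
Rearranging Manning's equation: n = (1/Q) A R^(2/3) S^(1/2) = (1/7.16) × 4.71 × 0.5577^(2/3) × √0.0034 = 0.026.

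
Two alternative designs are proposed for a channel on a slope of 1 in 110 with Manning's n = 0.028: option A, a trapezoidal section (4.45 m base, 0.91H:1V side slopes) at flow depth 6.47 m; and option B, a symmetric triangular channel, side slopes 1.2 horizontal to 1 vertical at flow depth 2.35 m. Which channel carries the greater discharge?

Channel A: With bottom width b = 4.45 m and side slope z = 0.91: A = (b + zy)y = (4.45 + 0.91×6.47)×6.47 = 66.88 m²; P = b + 2y√(1+z²) = 4.45 + 2×6.47×1.352 = 21.95 m. Hydraulic radius R = A/P = 66.88/21.95 = 3.048 m. Q_A = (1/0.028)·66.88·3.048^(2/3)·√0.009091 = 478.8 m³/s.
Channel B: For a triangular section with side slope z = 1.2: A = zy² = 1.2×2.35² = 6.627 m²; P = 2y√(1+z²) = 2×2.35×1.562 = 7.342 m. Hydraulic radius R = A/P = 6.627/7.342 = 0.9027 m. Q_B = (1/0.028)·6.627·0.9027^(2/3)·√0.009091 = 21.08 m³/s.
Q_A = 478.8 m³/s vs Q_B = 21.08 m³/s, so channel A carries more.

channel A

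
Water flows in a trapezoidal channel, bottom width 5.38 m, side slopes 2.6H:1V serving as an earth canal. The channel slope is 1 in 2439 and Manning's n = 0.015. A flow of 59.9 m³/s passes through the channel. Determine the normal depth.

y_n = 2.64 m

Manning's equation rearranged: A R^(2/3) = nQ / (1·√S) = 0.015 × 59.9 / (√0.00041) = 44.37.
Try y = 1.95 m: A R^(2/3) = 23.7 — too small.
Try y = 3.27 m: A R^(2/3) = 70.21 — too large.
Try y = 2.64 m: A R^(2/3) = 44.39 — matches.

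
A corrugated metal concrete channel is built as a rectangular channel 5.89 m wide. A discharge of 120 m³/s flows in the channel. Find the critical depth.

y_c = 3.48 m

For a rectangular channel, critical depth y_c = (q²/g)^(1/3) where q = Q/b = 120/5.89 = 20.37 m²/s.
So y_c = (20.37²/9.81)^(1/3) = 3.48 m.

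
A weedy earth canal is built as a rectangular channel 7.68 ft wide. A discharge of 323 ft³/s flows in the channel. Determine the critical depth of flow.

For a rectangular channel, critical depth y_c = (q²/g)^(1/3) where q = Q/b = 323/7.68 = 42.06 ft²/s.
So y_c = (42.06²/32.2)^(1/3) = 3.8 ft.

y_c = 3.8 ft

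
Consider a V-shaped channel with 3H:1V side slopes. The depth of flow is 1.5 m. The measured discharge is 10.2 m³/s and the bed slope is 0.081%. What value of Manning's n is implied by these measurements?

n = 0.015

For a triangular section with side slope z = 3: A = zy² = 3×1.5² = 6.75 m²; P = 2y√(1+z²) = 2×1.5×3.162 = 9.487 m.
Hydraulic radius R = A/P = 6.75/9.487 = 0.7115 m.
Rearranging Manning's equation: n = (1/Q) A R^(2/3) S^(1/2) = (1/10.2) × 6.75 × 0.7115^(2/3) × √0.00081 = 0.015.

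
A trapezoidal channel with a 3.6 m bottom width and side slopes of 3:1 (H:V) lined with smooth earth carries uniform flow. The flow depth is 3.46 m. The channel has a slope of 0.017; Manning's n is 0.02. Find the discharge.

With bottom width b = 3.6 m and side slope z = 3: A = (b + zy)y = (3.6 + 3×3.46)×3.46 = 48.37 m²; P = b + 2y√(1+z²) = 3.6 + 2×3.46×3.162 = 25.48 m.
Hydraulic radius R = A/P = 48.37/25.48 = 1.898 m.
Manning's equation: Q = (1/n) A R^(2/3) S^(1/2) = (1/0.02) × 48.37 × 1.898^(2/3) × 0.017^(1/2) = 483 m³/s.

Q = 483 m³/s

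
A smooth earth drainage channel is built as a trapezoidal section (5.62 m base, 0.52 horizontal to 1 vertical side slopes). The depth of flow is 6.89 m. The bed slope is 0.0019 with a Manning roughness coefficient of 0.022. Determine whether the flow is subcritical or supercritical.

With bottom width b = 5.62 m and side slope z = 0.52: A = (b + zy)y = (5.62 + 0.52×6.89)×6.89 = 63.41 m²; P = b + 2y√(1+z²) = 5.62 + 2×6.89×1.127 = 21.15 m.
Hydraulic radius R = A/P = 63.41/21.15 = 2.998 m.
V = (1/n) R^(2/3) √S = (1/0.022) × 2.998^(2/3) × √0.0019 = 4.119 m/s. Hydraulic depth D_h = A/T = 63.41/12.79 = 4.959 m.
Froude number Fr = V/√(g·D_h) = 4.119/√(9.81×4.959) = 0.591, which is less than 1, so the flow is subcritical.

subcritical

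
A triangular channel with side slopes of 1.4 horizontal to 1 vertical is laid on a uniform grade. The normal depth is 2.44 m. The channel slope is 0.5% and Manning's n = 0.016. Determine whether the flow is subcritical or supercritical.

For a triangular section with side slope z = 1.4: A = zy² = 1.4×2.44² = 8.335 m²; P = 2y√(1+z²) = 2×2.44×1.72 = 8.396 m.
Hydraulic radius R = A/P = 8.335/8.396 = 0.9928 m.
V = (1/n) R^(2/3) √S = (1/0.016) × 0.9928^(2/3) × √0.005 = 4.398 m/s. Hydraulic depth D_h = A/T = 8.335/6.832 = 1.22 m.
Froude number Fr = V/√(g·D_h) = 4.398/√(9.81×1.22) = 1.27, which is greater than 1, so the flow is supercritical.

supercritical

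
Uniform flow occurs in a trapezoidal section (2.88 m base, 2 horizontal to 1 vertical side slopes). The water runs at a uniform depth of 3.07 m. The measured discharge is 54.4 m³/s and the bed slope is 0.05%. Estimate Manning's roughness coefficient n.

n = 0.016

With bottom width b = 2.88 m and side slope z = 2: A = (b + zy)y = (2.88 + 2×3.07)×3.07 = 27.69 m²; P = b + 2y√(1+z²) = 2.88 + 2×3.07×2.236 = 16.61 m.
Hydraulic radius R = A/P = 27.69/16.61 = 1.667 m.
Rearranging Manning's equation: n = (1/Q) A R^(2/3) S^(1/2) = (1/54.4) × 27.69 × 1.667^(2/3) × √0.0005 = 0.016.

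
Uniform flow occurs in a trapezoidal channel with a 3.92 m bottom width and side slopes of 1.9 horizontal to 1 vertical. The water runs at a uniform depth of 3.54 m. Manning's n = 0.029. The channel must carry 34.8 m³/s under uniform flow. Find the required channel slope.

S = 0.00029

With bottom width b = 3.92 m and side slope z = 1.9: A = (b + zy)y = (3.92 + 1.9×3.54)×3.54 = 37.69 m²; P = b + 2y√(1+z²) = 3.92 + 2×3.54×2.147 = 19.12 m.
Hydraulic radius R = A/P = 37.69/19.12 = 1.971 m.
From Manning's equation, S = [nQ / (1 A R^(2/3))]² = [0.029 × 34.8 / (1 × 37.69 × 1.971^(2/3))]² = 0.00029.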